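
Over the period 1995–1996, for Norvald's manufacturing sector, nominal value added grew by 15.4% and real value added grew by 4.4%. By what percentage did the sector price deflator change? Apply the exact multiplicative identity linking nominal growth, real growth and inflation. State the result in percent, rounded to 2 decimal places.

(1 + g_nom) = (1 + g_real)(1 + π), so π = 1.1540 / 1.0440 − 1 = 0.10536.

10.54%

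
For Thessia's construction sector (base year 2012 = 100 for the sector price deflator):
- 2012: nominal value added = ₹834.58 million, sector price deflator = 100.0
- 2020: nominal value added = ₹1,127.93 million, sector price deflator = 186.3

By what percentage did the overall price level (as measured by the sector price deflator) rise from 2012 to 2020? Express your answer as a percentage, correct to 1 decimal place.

86.3%

Price-level change = 186.3 / 100.0 − 1 = 0.8630.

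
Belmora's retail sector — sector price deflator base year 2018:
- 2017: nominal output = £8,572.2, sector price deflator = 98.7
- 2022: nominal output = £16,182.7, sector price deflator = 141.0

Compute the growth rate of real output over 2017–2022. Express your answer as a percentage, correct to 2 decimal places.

32.15%

Real output 2017 = 8572.2 / 0.987 = 8685.11.
Real output 2022 = 16182.7 / 1.410 = 11477.09.
Real growth = 11477.09 / 8685.11 − 1 = 0.3215.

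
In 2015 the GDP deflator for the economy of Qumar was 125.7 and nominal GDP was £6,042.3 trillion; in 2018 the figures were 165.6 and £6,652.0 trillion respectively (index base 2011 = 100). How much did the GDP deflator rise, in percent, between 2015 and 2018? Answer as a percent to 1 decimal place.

Price-level change = 165.6 / 125.7 − 1 = 0.3174.

31.7%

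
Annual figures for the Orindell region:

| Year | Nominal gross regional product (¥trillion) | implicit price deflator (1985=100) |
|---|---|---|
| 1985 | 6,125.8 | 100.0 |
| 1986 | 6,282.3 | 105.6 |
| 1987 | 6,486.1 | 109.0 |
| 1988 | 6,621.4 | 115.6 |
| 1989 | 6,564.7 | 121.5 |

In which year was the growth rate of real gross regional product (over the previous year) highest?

1987

1986: real = 6282.3/1.056 = 5949.15; growth vs 1985 (6125.80) = -2.88%.
1987: real = 6486.1/1.090 = 5950.55; growth vs 1986 (5949.15) = 0.02%.
1988: real = 6621.4/1.156 = 5727.85; growth vs 1987 (5950.55) = -3.74%.
1989: real = 6564.7/1.215 = 5403.05; growth vs 1988 (5727.85) = -5.67%.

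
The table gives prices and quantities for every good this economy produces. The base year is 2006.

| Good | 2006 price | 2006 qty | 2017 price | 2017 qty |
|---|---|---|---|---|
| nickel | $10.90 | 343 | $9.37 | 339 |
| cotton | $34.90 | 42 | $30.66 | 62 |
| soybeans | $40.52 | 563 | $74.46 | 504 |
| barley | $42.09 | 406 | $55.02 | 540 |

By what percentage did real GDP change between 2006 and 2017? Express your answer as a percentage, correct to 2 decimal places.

Real GDP 2006 = Nominal GDP 2006 = 10.90·343 + 34.90·42 + 40.52·563 + 42.09·406 = 45105.80.
Real GDP 2017 (at 2006 prices) = 10.90·339 + 34.90·62 + 40.52·504 + 42.09·540 = 49009.58.
Real growth = 49009.58/45105.80 − 1 = 0.0865.

8.65%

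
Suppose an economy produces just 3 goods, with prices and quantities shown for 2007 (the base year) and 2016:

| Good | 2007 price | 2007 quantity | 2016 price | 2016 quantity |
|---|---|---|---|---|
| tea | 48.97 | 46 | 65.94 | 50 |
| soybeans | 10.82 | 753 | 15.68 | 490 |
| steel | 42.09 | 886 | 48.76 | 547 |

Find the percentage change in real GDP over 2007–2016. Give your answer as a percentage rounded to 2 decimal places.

Real GDP 2007 = Nominal GDP 2007 = 48.97·46 + 10.82·753 + 42.09·886 = 47691.82.
Real GDP 2016 (at 2007 prices) = 48.97·50 + 10.82·490 + 42.09·547 = 30773.53.
Real growth = 30773.53/47691.82 − 1 = -0.3547.

-35.47%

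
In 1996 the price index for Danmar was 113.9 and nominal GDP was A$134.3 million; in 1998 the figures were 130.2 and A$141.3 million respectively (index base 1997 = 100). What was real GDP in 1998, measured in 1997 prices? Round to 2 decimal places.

Real GDP = Nominal / (price index/100) = 141.3 / 1.302 = 108.53.

A$108.53 million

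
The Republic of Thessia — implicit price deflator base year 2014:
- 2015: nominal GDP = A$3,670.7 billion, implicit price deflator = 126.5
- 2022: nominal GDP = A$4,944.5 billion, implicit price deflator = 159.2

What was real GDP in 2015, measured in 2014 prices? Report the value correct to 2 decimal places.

Real GDP = Nominal / (implicit price deflator/100) = 3670.7 / 1.265 = 2901.74.

A$2,901.74 billion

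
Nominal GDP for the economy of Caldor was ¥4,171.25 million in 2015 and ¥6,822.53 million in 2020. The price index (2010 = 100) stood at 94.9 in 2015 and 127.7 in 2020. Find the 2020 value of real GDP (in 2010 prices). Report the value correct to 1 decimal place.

¥5,342.6 million

Real GDP = Nominal / (price index/100) = 6822.53 / 1.277 = 5342.62.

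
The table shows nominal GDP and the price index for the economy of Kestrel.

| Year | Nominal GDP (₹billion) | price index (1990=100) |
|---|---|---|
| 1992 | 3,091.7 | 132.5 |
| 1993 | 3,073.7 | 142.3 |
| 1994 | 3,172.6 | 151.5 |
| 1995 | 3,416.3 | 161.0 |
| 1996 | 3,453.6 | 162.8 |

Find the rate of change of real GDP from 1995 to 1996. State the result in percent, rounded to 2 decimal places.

-0.03%

Real GDP 1995 = 3416.3/1.610 = 2121.93.
Real GDP 1996 = 3453.6/1.628 = 2121.38.
Change = 2121.38/2121.93 − 1 = -0.0003.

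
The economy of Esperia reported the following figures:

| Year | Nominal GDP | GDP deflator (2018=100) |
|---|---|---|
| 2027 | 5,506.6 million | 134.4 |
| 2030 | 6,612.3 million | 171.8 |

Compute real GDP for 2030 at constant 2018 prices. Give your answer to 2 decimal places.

Real GDP = Nominal / (GDP deflator/100) = 6612.3 / 1.718 = 3848.84.

3,848.84 million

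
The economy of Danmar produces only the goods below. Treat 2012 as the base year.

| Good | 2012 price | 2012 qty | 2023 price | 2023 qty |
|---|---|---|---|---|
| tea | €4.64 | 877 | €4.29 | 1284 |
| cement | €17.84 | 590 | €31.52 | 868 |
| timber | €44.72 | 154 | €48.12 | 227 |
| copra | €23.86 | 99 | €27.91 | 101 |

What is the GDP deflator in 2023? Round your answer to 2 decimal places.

137.07

Nominal GDP 2023 = 4.29·1284 + 31.52·868 + 48.12·227 + 27.91·101 = 46609.87.
Real GDP 2023 (at 2012 prices) = 4.64·1284 + 17.84·868 + 44.72·227 + 23.86·101 = 34004.18.
Deflator = Nominal/Real × 100 = 46609.87/34004.18 × 100 = 137.071.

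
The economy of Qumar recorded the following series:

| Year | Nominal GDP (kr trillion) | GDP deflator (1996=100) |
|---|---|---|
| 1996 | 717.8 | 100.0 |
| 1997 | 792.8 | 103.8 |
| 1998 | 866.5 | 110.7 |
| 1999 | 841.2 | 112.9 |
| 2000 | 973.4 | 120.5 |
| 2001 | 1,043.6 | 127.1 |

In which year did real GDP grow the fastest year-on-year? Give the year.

2000

1997: real = 792.8/1.038 = 763.78; growth vs 1996 (717.80) = 6.41%.
1998: real = 866.5/1.107 = 782.75; growth vs 1997 (763.78) = 2.48%.
1999: real = 841.2/1.129 = 745.08; growth vs 1998 (782.75) = -4.81%.
2000: real = 973.4/1.205 = 807.80; growth vs 1999 (745.08) = 8.42%.
2001: real = 1043.6/1.271 = 821.09; growth vs 2000 (807.80) = 1.65%.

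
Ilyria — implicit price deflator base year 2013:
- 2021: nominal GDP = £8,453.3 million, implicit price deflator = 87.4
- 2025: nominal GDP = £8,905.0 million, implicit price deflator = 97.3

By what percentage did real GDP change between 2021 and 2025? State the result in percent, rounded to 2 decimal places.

Deflate each year: 2021 → 8453.3/0.874 = 9671.97; 2025 → 8905.0/0.973 = 9152.11.
So real GDP changed by 9152.11/9671.97 − 1 = -0.0537, i.e. -5.37%.

-5.37%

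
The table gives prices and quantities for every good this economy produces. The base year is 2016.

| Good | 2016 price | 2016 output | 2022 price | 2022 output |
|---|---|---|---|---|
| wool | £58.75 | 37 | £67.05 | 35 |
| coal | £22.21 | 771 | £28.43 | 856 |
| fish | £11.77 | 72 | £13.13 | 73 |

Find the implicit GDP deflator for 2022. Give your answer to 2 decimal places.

126.06

Nominal GDP 2022 = 67.05·35 + 28.43·856 + 13.13·73 = 27641.32.
Real GDP 2022 (at 2016 prices) = 58.75·35 + 22.21·856 + 11.77·73 = 21927.22.
Deflator = Nominal/Real × 100 = 27641.32/21927.22 × 100 = 126.059.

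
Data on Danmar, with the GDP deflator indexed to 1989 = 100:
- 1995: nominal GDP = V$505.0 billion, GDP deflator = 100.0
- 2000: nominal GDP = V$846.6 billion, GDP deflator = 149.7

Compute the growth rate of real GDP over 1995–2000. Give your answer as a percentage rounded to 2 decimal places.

Real GDP 1995 = 505.0 / 1.000 = 505.00.
Real GDP 2000 = 846.6 / 1.497 = 565.53.
Real growth = 565.53 / 505.00 − 1 = 0.1199.

11.99%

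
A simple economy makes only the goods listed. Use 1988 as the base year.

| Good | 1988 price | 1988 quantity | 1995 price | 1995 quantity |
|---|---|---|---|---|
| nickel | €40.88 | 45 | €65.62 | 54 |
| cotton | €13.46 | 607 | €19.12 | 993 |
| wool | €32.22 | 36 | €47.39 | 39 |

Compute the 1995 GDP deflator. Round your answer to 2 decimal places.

Nominal GDP 1995 = 65.62·54 + 19.12·993 + 47.39·39 = 24377.85.
Real GDP 1995 (at 1988 prices) = 40.88·54 + 13.46·993 + 32.22·39 = 16829.88.
Deflator = Nominal/Real × 100 = 24377.85/16829.88 × 100 = 144.849.

144.85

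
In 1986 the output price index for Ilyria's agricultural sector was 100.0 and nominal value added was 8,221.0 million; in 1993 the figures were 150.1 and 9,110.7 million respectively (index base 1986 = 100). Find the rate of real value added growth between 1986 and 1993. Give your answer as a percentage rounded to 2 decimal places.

-26.17%

Deflate each year: 1986 → 8221.0/1.000 = 8221.00; 1993 → 9110.7/1.501 = 6069.75.
So real value added changed by 6069.75/8221.00 − 1 = -0.2617, i.e. -26.17%.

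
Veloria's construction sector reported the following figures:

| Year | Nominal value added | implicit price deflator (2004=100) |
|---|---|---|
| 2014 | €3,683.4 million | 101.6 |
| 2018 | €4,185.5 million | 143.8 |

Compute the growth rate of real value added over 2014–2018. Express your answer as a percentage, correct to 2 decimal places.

Deflate each year: 2014 → 3683.4/1.016 = 3625.39; 2018 → 4185.5/1.438 = 2910.64.
So real value added changed by 2910.64/3625.39 − 1 = -0.1972, i.e. -19.72%.

-19.72%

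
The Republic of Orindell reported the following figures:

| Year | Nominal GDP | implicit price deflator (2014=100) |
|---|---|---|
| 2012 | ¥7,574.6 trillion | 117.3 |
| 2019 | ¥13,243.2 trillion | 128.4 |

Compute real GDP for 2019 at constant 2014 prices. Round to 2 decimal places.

Real GDP = Nominal / (implicit price deflator/100) = 13243.2 / 1.284 = 10314.02.

¥10,314.02 trillion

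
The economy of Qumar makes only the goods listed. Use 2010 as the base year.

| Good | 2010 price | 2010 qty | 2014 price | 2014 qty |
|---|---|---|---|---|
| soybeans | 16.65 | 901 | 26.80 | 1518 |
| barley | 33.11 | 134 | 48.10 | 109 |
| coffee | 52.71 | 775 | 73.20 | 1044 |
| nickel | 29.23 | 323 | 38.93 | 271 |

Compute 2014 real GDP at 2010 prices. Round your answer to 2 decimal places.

91834.26

Real GDP 2014 = Σ (p_2010 × q_2014) = 16.65·1518 + 33.11·109 + 52.71·1044 + 29.23·271 = 91834.26.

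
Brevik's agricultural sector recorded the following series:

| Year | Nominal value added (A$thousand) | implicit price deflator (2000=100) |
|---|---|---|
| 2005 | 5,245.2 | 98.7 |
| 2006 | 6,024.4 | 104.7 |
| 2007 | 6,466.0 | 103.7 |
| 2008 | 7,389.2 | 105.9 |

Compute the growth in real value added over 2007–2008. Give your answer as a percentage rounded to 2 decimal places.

11.90%

Real value added 2007 = 6466.0/1.037 = 6235.29.
Real value added 2008 = 7389.2/1.059 = 6977.53.
Change = 6977.53/6235.29 − 1 = 0.1190.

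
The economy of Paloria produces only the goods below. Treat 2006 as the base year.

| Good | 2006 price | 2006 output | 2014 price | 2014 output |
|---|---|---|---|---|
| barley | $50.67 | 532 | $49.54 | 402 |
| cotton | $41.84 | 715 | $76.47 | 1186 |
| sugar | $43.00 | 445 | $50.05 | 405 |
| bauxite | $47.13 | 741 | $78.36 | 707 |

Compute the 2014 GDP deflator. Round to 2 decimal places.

Nominal GDP 2014 = 49.54·402 + 76.47·1186 + 50.05·405 + 78.36·707 = 186279.27.
Real GDP 2014 (at 2006 prices) = 50.67·402 + 41.84·1186 + 43.00·405 + 47.13·707 = 120727.49.
Deflator = Nominal/Real × 100 = 186279.27/120727.49 × 100 = 154.297.

154.30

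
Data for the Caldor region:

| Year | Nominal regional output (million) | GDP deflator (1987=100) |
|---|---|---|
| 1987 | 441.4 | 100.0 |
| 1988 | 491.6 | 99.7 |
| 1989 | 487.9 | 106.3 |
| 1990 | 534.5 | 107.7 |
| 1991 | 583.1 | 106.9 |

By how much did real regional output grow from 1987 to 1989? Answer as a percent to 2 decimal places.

Real regional output 1987 = 441.4/1.000 = 441.40.
Real regional output 1989 = 487.9/1.063 = 458.98.
Change = 458.98/441.40 − 1 = 0.0398.

3.98%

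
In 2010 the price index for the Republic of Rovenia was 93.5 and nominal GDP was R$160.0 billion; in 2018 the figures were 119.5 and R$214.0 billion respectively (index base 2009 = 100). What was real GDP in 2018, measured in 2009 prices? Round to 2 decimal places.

R$179.08 billion

Real GDP = Nominal / (price index/100) = 214.0 / 1.195 = 179.08.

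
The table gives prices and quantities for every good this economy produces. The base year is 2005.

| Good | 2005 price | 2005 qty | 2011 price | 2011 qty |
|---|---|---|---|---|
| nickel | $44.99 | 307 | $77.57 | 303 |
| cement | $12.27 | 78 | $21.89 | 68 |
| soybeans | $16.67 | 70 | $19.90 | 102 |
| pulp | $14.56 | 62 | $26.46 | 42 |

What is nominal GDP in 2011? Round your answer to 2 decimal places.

Nominal GDP 2011 = Σ (p_2011 × q_2011) = 77.57·303 + 21.89·68 + 19.90·102 + 26.46·42 = 28133.35.

$28133.35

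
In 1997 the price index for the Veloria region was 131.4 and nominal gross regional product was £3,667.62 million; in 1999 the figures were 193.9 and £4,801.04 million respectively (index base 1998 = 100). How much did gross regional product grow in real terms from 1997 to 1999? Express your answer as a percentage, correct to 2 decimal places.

-11.29%

Real gross regional product 1997 = 3667.62 / 1.314 = 2791.19.
Real gross regional product 1999 = 4801.04 / 1.939 = 2476.04.
Real growth = 2476.04 / 2791.19 − 1 = -0.1129.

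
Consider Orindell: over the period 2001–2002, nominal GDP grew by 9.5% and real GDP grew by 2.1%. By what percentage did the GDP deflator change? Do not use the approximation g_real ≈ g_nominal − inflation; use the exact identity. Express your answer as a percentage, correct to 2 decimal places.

7.25%

(1 + g_nom) = (1 + g_real)(1 + π), so π = 1.0950 / 1.0210 − 1 = 0.07248.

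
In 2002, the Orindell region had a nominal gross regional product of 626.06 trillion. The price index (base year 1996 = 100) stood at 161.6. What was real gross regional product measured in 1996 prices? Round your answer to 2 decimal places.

Real gross regional product = Nominal / (price index/100) = 626.06 / 1.616 = 387.41.

387.41 trillion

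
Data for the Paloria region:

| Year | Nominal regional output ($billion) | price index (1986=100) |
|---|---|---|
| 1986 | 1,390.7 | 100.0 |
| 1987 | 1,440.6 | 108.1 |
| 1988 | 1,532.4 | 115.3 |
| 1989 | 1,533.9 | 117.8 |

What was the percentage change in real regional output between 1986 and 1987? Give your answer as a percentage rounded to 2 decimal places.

-4.17%

Real regional output 1986 = 1390.7/1.000 = 1390.70.
Real regional output 1987 = 1440.6/1.081 = 1332.65.
Change = 1332.65/1390.70 − 1 = -0.0417.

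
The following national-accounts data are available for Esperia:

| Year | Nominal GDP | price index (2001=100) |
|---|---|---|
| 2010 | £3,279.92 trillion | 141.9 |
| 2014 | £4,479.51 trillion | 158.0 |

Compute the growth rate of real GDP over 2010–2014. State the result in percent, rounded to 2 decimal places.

Deflate each year: 2010 → 3279.92/1.419 = 2311.43; 2014 → 4479.51/1.580 = 2835.13.
So real GDP changed by 2835.13/2311.43 − 1 = 0.2266, i.e. 22.66%.

22.66%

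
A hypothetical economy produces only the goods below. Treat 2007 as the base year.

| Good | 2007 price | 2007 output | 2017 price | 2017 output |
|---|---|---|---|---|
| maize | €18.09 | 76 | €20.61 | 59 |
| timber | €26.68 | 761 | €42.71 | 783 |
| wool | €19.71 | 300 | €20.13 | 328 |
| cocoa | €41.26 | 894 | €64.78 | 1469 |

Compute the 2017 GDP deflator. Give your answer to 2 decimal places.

Nominal GDP 2017 = 20.61·59 + 42.71·783 + 20.13·328 + 64.78·1469 = 136422.38.
Real GDP 2017 (at 2007 prices) = 18.09·59 + 26.68·783 + 19.71·328 + 41.26·1469 = 89033.57.
Deflator = Nominal/Real × 100 = 136422.38/89033.57 × 100 = 153.226.

153.23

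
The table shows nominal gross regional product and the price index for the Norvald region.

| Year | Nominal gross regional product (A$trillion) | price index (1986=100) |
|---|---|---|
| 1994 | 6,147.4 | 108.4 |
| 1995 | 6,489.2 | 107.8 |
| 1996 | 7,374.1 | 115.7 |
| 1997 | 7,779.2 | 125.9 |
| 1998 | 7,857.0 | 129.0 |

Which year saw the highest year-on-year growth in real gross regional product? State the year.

1995: real = 6489.2/1.078 = 6019.67; growth vs 1994 (5671.03) = 6.15%.
1996: real = 7374.1/1.157 = 6373.47; growth vs 1995 (6019.67) = 5.88%.
1997: real = 7779.2/1.259 = 6178.87; growth vs 1996 (6373.47) = -3.05%.
1998: real = 7857.0/1.290 = 6090.70; growth vs 1997 (6178.87) = -1.43%.

1995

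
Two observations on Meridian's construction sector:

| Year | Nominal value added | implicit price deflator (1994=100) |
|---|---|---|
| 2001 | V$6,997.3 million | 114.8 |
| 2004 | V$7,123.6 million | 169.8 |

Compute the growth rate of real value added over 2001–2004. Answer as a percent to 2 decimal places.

Deflate each year: 2001 → 6997.3/1.148 = 6095.21; 2004 → 7123.6/1.698 = 4195.29.
So real value added changed by 4195.29/6095.21 − 1 = -0.3117, i.e. -31.17%.

-31.17%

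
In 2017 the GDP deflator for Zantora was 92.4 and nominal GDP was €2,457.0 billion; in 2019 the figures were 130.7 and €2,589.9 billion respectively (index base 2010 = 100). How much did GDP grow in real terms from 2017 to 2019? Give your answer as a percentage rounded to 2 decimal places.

Real GDP 2017 = 2457.0 / 0.924 = 2659.09.
Real GDP 2019 = 2589.9 / 1.307 = 1981.56.
Real growth = 1981.56 / 2659.09 − 1 = -0.2548.

-25.48%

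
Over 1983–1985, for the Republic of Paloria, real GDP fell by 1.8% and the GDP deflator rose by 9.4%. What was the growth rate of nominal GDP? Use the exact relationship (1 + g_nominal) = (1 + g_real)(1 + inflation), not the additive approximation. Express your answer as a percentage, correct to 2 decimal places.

(1 + g_nom) = (1 + g_real)(1 + π) = 0.9820 × 1.0940 = 1.07431.

7.43%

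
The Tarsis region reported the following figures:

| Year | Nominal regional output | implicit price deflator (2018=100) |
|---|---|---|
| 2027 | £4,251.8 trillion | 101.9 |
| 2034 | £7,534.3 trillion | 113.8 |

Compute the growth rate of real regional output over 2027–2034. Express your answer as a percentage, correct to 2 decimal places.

Deflate each year: 2027 → 4251.8/1.019 = 4172.52; 2034 → 7534.3/1.138 = 6620.65.
So real regional output changed by 6620.65/4172.52 − 1 = 0.5867, i.e. 58.67%.

58.67%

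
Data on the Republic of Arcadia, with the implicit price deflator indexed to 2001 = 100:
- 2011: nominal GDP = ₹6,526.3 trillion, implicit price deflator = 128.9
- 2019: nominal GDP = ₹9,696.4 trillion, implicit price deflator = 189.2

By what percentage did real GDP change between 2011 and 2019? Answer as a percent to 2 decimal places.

1.22%

Deflate each year: 2011 → 6526.3/1.289 = 5063.07; 2019 → 9696.4/1.892 = 5124.95.
So real GDP changed by 5124.95/5063.07 − 1 = 0.0122, i.e. 1.22%.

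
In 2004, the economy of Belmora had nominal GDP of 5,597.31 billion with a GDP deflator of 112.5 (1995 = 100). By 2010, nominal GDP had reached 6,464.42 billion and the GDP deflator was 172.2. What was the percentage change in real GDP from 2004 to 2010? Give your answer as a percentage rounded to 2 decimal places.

Real GDP 2004 = 5597.31 / 1.125 = 4975.39.
Real GDP 2010 = 6464.42 / 1.722 = 3754.02.
Real growth = 3754.02 / 4975.39 − 1 = -0.2455.

-24.55%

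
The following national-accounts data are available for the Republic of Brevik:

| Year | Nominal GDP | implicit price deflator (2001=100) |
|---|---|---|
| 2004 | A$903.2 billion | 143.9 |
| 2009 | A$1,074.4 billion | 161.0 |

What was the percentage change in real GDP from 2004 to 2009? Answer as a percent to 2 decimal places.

Deflate each year: 2004 → 903.2/1.439 = 627.66; 2009 → 1074.4/1.610 = 667.33.
So real GDP changed by 667.33/627.66 − 1 = 0.0632, i.e. 6.32%.

6.32%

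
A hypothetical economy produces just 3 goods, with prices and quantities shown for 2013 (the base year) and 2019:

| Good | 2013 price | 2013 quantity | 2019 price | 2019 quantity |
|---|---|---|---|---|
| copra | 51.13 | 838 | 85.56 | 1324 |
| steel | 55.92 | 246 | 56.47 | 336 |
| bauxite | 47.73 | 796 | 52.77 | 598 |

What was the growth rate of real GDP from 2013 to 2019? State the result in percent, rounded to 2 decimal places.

21.60%

Real GDP 2013 = Nominal GDP 2013 = 51.13·838 + 55.92·246 + 47.73·796 = 94596.34.
Real GDP 2019 (at 2013 prices) = 51.13·1324 + 55.92·336 + 47.73·598 = 115027.78.
Real growth = 115027.78/94596.34 − 1 = 0.2160.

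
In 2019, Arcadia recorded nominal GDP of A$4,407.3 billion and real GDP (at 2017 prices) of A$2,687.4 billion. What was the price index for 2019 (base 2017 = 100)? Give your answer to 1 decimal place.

price index = (Nominal / Real) × 100 = 4407.3 / 2687.4 × 100 = 164.00.

164.0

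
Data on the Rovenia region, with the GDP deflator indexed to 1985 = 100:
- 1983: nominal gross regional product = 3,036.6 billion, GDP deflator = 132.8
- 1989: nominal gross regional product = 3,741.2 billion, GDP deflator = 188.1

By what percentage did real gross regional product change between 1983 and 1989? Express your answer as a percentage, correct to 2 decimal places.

Real gross regional product 1983 = 3036.6 / 1.328 = 2286.60.
Real gross regional product 1989 = 3741.2 / 1.881 = 1988.94.
Real growth = 1988.94 / 2286.60 − 1 = -0.1302.

-13.02%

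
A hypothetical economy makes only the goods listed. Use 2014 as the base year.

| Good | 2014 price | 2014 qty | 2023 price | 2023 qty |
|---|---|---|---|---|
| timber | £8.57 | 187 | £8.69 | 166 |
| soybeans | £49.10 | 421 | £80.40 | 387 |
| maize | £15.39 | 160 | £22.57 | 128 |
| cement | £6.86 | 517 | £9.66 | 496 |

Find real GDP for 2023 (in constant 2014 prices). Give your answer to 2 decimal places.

Real GDP 2023 = Σ (p_2014 × q_2023) = 8.57·166 + 49.10·387 + 15.39·128 + 6.86·496 = 25796.80.

£25796.80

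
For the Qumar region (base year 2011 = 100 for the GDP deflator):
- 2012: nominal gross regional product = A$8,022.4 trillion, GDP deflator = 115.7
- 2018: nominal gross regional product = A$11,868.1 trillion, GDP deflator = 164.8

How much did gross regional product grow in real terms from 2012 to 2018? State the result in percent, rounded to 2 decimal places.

Real gross regional product 2012 = 8022.4 / 1.157 = 6933.79.
Real gross regional product 2018 = 11868.1 / 1.648 = 7201.52.
Real growth = 7201.52 / 6933.79 − 1 = 0.0386.

3.86%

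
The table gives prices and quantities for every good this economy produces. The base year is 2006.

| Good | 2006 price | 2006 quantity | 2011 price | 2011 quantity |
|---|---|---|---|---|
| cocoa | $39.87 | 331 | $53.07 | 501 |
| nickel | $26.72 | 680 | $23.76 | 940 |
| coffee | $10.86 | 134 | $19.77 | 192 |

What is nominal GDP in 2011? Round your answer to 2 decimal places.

$52718.31

Nominal GDP 2011 = Σ (p_2011 × q_2011) = 53.07·501 + 23.76·940 + 19.77·192 = 52718.31.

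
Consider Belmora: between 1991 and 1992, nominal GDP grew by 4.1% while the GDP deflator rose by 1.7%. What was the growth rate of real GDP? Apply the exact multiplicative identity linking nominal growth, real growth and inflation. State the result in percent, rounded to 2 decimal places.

(1 + g_nom) = (1 + g_real)(1 + π), so g_real = 1.0410 / 1.0170 − 1 = 0.02360.

2.36%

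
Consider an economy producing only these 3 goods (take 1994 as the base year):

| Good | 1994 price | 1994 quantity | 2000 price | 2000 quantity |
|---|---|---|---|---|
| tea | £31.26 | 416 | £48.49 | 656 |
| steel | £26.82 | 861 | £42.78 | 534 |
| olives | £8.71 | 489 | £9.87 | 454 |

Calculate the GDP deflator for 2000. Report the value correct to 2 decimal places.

152.48

Nominal GDP 2000 = 48.49·656 + 42.78·534 + 9.87·454 = 59134.94.
Real GDP 2000 (at 1994 prices) = 31.26·656 + 26.82·534 + 8.71·454 = 38782.78.
Deflator = Nominal/Real × 100 = 59134.94/38782.78 × 100 = 152.477.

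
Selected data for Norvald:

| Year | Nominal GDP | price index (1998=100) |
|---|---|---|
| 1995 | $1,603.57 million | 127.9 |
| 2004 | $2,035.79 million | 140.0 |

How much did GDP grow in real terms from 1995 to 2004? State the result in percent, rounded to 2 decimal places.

Real GDP 1995 = 1603.57 / 1.279 = 1253.77.
Real GDP 2004 = 2035.79 / 1.400 = 1454.14.
Real growth = 1454.14 / 1253.77 − 1 = 0.1598.

15.98%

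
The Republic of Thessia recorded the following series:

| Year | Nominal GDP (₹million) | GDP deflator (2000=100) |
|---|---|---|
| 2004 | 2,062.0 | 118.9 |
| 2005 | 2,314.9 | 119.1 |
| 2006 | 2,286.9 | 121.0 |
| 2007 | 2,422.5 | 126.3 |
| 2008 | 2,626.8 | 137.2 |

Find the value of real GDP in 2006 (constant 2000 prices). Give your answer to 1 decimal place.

₹1,890.0 million

Real GDP 2006 = 2286.9 / 1.210 = 1890.00.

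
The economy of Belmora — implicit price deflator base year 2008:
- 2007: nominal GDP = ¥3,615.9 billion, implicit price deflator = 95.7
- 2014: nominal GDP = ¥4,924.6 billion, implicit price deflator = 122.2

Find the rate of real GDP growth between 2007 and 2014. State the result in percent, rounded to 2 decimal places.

Deflate each year: 2007 → 3615.9/0.957 = 3778.37; 2014 → 4924.6/1.222 = 4029.95.
So real GDP changed by 4029.95/3778.37 − 1 = 0.0666, i.e. 6.66%.

6.66%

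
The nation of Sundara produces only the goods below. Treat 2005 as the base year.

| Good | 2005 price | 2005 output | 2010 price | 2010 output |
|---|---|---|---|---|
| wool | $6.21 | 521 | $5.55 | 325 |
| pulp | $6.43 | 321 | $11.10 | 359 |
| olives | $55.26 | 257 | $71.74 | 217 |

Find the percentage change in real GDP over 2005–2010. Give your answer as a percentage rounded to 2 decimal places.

Real GDP 2005 = Nominal GDP 2005 = 6.21·521 + 6.43·321 + 55.26·257 = 19501.26.
Real GDP 2010 (at 2005 prices) = 6.21·325 + 6.43·359 + 55.26·217 = 16318.04.
Real growth = 16318.04/19501.26 − 1 = -0.1632.

-16.32%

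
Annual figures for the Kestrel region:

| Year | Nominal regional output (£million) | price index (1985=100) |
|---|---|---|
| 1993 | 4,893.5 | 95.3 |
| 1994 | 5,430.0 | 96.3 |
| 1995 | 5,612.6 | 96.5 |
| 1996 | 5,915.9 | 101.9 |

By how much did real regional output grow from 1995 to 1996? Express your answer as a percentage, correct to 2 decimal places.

Real regional output 1995 = 5612.6/0.965 = 5816.17.
Real regional output 1996 = 5915.9/1.019 = 5805.59.
Change = 5805.59/5816.17 − 1 = -0.0018.

-0.18%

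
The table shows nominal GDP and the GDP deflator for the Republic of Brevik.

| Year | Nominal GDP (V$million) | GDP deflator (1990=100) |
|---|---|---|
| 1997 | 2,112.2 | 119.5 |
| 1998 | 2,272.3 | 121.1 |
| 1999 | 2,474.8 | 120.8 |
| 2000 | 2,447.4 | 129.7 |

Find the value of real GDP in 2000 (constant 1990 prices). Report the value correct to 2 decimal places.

V$1,886.97 million

Real GDP 2000 = 2447.4 / 1.297 = 1886.97.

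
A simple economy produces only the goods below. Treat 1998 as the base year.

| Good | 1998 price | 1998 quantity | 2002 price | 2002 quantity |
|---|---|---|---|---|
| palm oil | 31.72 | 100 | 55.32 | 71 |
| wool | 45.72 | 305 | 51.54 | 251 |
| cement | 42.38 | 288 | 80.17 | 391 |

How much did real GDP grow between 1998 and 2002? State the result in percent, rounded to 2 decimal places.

Real GDP 1998 = Nominal GDP 1998 = 31.72·100 + 45.72·305 + 42.38·288 = 29322.04.
Real GDP 2002 (at 1998 prices) = 31.72·71 + 45.72·251 + 42.38·391 = 30298.42.
Real growth = 30298.42/29322.04 − 1 = 0.0333.

3.33%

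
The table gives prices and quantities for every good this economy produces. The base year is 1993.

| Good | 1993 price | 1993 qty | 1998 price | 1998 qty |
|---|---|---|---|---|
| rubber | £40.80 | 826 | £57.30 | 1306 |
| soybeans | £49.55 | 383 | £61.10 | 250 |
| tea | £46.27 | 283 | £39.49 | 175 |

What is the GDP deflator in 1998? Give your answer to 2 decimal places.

Nominal GDP 1998 = 57.30·1306 + 61.10·250 + 39.49·175 = 97019.55.
Real GDP 1998 (at 1993 prices) = 40.80·1306 + 49.55·250 + 46.27·175 = 73769.55.
Deflator = Nominal/Real × 100 = 97019.55/73769.55 × 100 = 131.517.

131.52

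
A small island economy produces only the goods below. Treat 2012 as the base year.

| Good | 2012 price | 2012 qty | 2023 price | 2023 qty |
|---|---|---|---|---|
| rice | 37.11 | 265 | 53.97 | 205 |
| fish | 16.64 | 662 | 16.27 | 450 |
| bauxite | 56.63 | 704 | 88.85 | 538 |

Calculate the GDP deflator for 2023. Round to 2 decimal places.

Nominal GDP 2023 = 53.97·205 + 16.27·450 + 88.85·538 = 66186.65.
Real GDP 2023 (at 2012 prices) = 37.11·205 + 16.64·450 + 56.63·538 = 45562.49.
Deflator = Nominal/Real × 100 = 66186.65/45562.49 × 100 = 145.266.

145.27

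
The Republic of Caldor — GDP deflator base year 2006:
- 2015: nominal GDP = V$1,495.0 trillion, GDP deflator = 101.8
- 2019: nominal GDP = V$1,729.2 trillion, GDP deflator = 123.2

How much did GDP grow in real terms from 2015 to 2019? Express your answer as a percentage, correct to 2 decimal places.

-4.43%

Deflate each year: 2015 → 1495.0/1.018 = 1468.57; 2019 → 1729.2/1.232 = 1403.57.
So real GDP changed by 1403.57/1468.57 − 1 = -0.0443, i.e. -4.43%.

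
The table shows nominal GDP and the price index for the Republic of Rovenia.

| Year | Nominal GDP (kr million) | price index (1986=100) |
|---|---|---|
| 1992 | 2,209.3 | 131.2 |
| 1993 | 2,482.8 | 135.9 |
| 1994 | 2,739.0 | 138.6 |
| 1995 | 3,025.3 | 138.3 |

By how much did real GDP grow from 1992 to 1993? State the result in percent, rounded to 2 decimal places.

Real GDP 1992 = 2209.3/1.312 = 1683.92.
Real GDP 1993 = 2482.8/1.359 = 1826.93.
Change = 1826.93/1683.92 − 1 = 0.0849.

8.49%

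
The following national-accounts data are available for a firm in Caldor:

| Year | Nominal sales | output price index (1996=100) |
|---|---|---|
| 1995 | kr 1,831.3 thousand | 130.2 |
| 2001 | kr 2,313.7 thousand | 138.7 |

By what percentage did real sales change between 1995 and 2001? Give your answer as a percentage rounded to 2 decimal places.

18.60%

Deflate each year: 1995 → 1831.3/1.302 = 1406.53; 2001 → 2313.7/1.387 = 1668.13.
So real sales changed by 1668.13/1406.53 − 1 = 0.1860, i.e. 18.60%.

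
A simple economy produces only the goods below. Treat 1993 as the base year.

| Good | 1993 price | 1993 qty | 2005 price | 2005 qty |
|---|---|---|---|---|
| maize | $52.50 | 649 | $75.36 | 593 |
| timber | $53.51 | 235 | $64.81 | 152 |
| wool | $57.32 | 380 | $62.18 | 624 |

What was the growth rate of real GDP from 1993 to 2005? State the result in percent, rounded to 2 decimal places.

Real GDP 1993 = Nominal GDP 1993 = 52.50·649 + 53.51·235 + 57.32·380 = 68428.95.
Real GDP 2005 (at 1993 prices) = 52.50·593 + 53.51·152 + 57.32·624 = 75033.70.
Real growth = 75033.70/68428.95 − 1 = 0.0965.

9.65%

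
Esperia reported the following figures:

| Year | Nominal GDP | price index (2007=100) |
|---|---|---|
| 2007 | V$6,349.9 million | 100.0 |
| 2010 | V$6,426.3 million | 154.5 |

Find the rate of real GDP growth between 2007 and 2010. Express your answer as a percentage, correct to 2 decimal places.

Deflate each year: 2007 → 6349.9/1.000 = 6349.90; 2010 → 6426.3/1.545 = 4159.42.
So real GDP changed by 4159.42/6349.90 − 1 = -0.3450, i.e. -34.50%.

-34.50%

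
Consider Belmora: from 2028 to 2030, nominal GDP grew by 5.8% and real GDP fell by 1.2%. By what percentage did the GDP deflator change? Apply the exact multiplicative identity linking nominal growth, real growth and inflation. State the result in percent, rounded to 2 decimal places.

(1 + g_nom) = (1 + g_real)(1 + π), so π = 1.0580 / 0.9880 − 1 = 0.07085.

7.09%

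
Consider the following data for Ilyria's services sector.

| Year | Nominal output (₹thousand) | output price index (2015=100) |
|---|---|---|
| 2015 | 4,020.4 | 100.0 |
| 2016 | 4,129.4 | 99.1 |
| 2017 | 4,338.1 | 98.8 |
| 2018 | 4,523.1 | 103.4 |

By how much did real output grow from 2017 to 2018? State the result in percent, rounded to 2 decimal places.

Real output 2017 = 4338.1/0.988 = 4390.79.
Real output 2018 = 4523.1/1.034 = 4374.37.
Change = 4374.37/4390.79 − 1 = -0.0037.

-0.37%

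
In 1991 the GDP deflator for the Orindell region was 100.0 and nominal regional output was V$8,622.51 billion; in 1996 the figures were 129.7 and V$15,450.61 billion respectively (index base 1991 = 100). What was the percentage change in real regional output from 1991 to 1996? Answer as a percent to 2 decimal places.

Deflate each year: 1991 → 8622.51/1.000 = 8622.51; 1996 → 15450.61/1.297 = 11912.58.
So real regional output changed by 11912.58/8622.51 − 1 = 0.3816, i.e. 38.16%.

38.16%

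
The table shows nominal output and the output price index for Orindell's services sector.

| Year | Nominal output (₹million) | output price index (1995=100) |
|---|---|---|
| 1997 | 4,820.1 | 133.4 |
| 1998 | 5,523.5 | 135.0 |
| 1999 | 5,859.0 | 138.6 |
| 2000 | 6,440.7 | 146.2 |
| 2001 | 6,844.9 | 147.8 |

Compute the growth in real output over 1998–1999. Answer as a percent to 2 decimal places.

Real output 1998 = 5523.5/1.350 = 4091.48.
Real output 1999 = 5859.0/1.386 = 4227.27.
Change = 4227.27/4091.48 − 1 = 0.0332.

3.32%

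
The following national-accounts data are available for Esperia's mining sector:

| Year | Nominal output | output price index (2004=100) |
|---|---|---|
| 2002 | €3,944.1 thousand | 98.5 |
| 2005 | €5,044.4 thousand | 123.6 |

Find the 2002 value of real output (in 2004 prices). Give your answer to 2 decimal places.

€4,004.16 thousand

Real output = Nominal / (output price index/100) = 3944.1 / 0.985 = 4004.16.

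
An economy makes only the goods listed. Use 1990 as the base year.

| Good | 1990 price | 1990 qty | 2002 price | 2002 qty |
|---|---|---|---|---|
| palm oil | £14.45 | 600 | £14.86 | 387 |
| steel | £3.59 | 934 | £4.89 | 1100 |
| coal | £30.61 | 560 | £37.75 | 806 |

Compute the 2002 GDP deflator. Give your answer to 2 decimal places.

Nominal GDP 2002 = 14.86·387 + 4.89·1100 + 37.75·806 = 41556.32.
Real GDP 2002 (at 1990 prices) = 14.45·387 + 3.59·1100 + 30.61·806 = 34212.81.
Deflator = Nominal/Real × 100 = 41556.32/34212.81 × 100 = 121.464.

121.46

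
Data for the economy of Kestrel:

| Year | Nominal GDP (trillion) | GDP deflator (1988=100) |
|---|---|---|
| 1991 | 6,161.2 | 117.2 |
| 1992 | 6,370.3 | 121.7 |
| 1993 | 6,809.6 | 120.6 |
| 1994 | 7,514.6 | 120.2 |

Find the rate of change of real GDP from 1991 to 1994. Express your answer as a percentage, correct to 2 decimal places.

18.92%

Real GDP 1991 = 6161.2/1.172 = 5257.00.
Real GDP 1994 = 7514.6/1.202 = 6251.75.
Change = 6251.75/5257.00 − 1 = 0.1892.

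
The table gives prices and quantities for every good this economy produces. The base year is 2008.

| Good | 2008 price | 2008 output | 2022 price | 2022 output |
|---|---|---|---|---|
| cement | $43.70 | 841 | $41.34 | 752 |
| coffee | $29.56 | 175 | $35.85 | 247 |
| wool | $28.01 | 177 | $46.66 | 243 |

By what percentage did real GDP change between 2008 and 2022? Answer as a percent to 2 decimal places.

Real GDP 2008 = Nominal GDP 2008 = 43.70·841 + 29.56·175 + 28.01·177 = 46882.47.
Real GDP 2022 (at 2008 prices) = 43.70·752 + 29.56·247 + 28.01·243 = 46970.15.
Real growth = 46970.15/46882.47 − 1 = 0.0019.

0.19%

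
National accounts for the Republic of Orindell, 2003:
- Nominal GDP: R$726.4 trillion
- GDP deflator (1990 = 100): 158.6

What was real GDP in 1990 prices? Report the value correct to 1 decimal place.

R$458.0 trillion

Real GDP = Nominal / (GDP deflator/100) = 726.4 / 1.586 = 458.01.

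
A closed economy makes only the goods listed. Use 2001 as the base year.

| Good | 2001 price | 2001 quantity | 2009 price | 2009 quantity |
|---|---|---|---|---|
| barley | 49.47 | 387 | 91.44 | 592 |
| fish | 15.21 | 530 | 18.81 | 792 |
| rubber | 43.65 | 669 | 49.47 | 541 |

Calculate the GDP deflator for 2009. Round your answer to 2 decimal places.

147.49

Nominal GDP 2009 = 91.44·592 + 18.81·792 + 49.47·541 = 95793.27.
Real GDP 2009 (at 2001 prices) = 49.47·592 + 15.21·792 + 43.65·541 = 64947.21.
Deflator = Nominal/Real × 100 = 95793.27/64947.21 × 100 = 147.494.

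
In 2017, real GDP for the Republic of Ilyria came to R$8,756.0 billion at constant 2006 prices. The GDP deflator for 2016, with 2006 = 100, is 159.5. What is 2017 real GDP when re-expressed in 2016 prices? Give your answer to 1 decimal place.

Real GDP in 2016 prices = Real GDP in 2006 prices × (P_2016/P_2006) = 8756.0 × 1.595 = 13965.82.

R$13,965.8 billion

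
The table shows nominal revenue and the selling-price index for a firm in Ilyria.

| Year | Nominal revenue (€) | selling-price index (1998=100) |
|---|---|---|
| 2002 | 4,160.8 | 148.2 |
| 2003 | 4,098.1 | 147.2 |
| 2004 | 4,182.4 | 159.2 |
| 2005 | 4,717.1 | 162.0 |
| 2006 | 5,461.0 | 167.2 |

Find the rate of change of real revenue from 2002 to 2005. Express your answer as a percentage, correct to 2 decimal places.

Real revenue 2002 = 4160.8/1.482 = 2807.56.
Real revenue 2005 = 4717.1/1.620 = 2911.79.
Change = 2911.79/2807.56 − 1 = 0.0371.

3.71%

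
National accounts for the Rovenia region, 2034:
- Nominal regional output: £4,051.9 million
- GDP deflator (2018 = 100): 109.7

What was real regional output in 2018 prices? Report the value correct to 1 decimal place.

Real regional output = Nominal / (GDP deflator/100) = 4051.9 / 1.097 = 3693.62.

£3,693.6 million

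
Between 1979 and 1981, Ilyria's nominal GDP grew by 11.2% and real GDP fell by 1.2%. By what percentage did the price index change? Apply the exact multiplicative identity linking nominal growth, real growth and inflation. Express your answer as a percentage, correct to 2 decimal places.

12.55%

(1 + g_nom) = (1 + g_real)(1 + π), so π = 1.1120 / 0.9880 − 1 = 0.12551.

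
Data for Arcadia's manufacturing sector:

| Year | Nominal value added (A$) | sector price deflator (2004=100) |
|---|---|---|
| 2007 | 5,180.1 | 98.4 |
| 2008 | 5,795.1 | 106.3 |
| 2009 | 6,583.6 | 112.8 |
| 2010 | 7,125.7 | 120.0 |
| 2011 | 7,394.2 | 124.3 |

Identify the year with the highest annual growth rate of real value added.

2009

2008: real = 5795.1/1.063 = 5451.65; growth vs 2007 (5264.33) = 3.56%.
2009: real = 6583.6/1.128 = 5836.52; growth vs 2008 (5451.65) = 7.06%.
2010: real = 7125.7/1.200 = 5938.08; growth vs 2009 (5836.52) = 1.74%.
2011: real = 7394.2/1.243 = 5948.67; growth vs 2010 (5938.08) = 0.18%.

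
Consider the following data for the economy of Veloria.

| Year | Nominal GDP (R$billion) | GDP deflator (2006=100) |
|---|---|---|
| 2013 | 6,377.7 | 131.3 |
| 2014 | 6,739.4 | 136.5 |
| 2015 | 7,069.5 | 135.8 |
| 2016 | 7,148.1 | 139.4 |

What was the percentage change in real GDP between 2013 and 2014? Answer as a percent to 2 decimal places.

Real GDP 2013 = 6377.7/1.313 = 4857.35.
Real GDP 2014 = 6739.4/1.365 = 4937.29.
Change = 4937.29/4857.35 − 1 = 0.0165.

1.65%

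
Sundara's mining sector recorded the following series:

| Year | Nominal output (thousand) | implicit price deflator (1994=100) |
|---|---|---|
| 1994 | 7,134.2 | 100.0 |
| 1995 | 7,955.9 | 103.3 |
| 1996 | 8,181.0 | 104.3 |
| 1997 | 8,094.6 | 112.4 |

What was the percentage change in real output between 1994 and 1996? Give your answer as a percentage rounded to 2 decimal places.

Real output 1994 = 7134.2/1.000 = 7134.20.
Real output 1996 = 8181.0/1.043 = 7843.72.
Change = 7843.72/7134.20 − 1 = 0.0995.

9.95%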